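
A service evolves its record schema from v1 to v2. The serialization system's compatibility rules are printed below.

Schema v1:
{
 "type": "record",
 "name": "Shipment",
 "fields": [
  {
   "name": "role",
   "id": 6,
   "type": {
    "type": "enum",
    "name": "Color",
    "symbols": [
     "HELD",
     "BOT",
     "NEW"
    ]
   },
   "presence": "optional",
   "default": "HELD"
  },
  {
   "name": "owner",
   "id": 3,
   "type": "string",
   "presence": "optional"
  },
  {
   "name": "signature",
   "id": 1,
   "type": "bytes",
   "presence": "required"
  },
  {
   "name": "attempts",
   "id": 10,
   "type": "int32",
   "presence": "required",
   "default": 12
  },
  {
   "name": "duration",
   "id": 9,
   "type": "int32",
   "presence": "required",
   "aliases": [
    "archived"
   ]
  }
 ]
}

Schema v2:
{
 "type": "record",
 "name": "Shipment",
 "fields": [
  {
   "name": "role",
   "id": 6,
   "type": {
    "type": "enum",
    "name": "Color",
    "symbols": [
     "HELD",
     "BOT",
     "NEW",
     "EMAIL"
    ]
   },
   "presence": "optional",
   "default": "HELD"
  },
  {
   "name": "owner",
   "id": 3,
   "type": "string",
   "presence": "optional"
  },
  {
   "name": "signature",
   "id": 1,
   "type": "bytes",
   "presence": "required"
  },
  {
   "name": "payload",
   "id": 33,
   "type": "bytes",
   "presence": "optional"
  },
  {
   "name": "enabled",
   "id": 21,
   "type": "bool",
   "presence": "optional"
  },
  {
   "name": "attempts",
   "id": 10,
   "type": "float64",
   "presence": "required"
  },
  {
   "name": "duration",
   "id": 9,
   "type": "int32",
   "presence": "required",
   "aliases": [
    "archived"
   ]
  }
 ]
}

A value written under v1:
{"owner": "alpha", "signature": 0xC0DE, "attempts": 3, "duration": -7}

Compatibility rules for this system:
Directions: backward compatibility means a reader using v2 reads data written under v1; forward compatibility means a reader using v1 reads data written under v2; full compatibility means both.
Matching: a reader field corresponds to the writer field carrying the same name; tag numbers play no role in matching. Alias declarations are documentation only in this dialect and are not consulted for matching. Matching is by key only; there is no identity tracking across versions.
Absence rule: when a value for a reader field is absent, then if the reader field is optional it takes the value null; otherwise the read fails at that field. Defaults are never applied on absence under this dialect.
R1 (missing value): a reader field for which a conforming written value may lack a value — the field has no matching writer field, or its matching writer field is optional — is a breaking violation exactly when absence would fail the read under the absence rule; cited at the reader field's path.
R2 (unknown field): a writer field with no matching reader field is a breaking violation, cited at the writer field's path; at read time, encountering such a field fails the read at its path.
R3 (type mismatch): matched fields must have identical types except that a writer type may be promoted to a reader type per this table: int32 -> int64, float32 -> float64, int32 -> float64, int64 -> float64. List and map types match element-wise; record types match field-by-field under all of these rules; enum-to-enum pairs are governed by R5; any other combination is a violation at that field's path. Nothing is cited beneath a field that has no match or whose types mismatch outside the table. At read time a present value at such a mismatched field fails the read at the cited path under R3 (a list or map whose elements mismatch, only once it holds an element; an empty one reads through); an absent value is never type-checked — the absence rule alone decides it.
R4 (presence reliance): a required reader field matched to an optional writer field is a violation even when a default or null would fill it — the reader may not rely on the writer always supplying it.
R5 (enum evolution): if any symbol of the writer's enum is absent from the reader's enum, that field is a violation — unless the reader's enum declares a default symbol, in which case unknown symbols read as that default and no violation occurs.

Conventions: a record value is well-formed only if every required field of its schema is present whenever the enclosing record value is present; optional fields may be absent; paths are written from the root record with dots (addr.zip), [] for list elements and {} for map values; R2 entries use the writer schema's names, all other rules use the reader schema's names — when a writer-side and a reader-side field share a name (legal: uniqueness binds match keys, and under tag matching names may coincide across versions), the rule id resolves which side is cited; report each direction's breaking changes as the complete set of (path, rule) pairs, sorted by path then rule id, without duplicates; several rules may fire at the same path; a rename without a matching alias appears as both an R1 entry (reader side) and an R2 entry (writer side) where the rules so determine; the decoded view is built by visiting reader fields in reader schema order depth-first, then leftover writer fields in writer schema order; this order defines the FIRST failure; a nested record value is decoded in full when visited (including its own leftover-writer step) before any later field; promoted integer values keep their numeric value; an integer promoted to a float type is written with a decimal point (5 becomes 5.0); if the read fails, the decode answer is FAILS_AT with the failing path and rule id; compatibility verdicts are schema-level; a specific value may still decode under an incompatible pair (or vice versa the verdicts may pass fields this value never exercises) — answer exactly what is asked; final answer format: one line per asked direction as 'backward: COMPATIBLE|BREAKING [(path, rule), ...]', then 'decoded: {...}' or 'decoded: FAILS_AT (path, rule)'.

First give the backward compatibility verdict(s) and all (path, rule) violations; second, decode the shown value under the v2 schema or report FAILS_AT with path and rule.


arrows below run writer -> reader for Shipment
backward for Shipment (reader v2, writer v1):
  role: Color -> Color, writer optional; from role
  owner: string -> string, writer optional; from owner
  signature: bytes -> bytes, writer required; from signature
  payload: no writer-side match
  enabled: no writer-side match
  attempts: int32 -> float64, writer required; from attempts
  duration: int32 -> int32, writer required; from duration
  => backward: COMPATIBLE
decode (reader v2):
  role := null (not supplied -> null)
  owner := "alpha"
  signature := 0xC0DE
  payload := null (not supplied -> null)
  enabled := null (not supplied -> null)
  attempts := 3.0 (int32 -> float64)
  duration := -7
  => decoded: {"role": null, "owner": "alpha", "signature": 0xC0DE, "payload": null, "enabled": null, "attempts": 3.0, "duration": -7}
diffs on Shipment not affecting the asked answer:
  enum Color (field role in record Shipment): symbol EMAIL added -> affects forward compatibility only, which is not asked
  field attempts in record Shipment: type int32 changed to float64 (its default is dropped) -> affects forward compatibility only, which is not asked

backward: COMPATIBLE []; decoded: {"role": null, "owner": "alpha", "signature": 0xC0DE, "payload": null, "enabled": null, "attempts": 3.0, "duration": -7}


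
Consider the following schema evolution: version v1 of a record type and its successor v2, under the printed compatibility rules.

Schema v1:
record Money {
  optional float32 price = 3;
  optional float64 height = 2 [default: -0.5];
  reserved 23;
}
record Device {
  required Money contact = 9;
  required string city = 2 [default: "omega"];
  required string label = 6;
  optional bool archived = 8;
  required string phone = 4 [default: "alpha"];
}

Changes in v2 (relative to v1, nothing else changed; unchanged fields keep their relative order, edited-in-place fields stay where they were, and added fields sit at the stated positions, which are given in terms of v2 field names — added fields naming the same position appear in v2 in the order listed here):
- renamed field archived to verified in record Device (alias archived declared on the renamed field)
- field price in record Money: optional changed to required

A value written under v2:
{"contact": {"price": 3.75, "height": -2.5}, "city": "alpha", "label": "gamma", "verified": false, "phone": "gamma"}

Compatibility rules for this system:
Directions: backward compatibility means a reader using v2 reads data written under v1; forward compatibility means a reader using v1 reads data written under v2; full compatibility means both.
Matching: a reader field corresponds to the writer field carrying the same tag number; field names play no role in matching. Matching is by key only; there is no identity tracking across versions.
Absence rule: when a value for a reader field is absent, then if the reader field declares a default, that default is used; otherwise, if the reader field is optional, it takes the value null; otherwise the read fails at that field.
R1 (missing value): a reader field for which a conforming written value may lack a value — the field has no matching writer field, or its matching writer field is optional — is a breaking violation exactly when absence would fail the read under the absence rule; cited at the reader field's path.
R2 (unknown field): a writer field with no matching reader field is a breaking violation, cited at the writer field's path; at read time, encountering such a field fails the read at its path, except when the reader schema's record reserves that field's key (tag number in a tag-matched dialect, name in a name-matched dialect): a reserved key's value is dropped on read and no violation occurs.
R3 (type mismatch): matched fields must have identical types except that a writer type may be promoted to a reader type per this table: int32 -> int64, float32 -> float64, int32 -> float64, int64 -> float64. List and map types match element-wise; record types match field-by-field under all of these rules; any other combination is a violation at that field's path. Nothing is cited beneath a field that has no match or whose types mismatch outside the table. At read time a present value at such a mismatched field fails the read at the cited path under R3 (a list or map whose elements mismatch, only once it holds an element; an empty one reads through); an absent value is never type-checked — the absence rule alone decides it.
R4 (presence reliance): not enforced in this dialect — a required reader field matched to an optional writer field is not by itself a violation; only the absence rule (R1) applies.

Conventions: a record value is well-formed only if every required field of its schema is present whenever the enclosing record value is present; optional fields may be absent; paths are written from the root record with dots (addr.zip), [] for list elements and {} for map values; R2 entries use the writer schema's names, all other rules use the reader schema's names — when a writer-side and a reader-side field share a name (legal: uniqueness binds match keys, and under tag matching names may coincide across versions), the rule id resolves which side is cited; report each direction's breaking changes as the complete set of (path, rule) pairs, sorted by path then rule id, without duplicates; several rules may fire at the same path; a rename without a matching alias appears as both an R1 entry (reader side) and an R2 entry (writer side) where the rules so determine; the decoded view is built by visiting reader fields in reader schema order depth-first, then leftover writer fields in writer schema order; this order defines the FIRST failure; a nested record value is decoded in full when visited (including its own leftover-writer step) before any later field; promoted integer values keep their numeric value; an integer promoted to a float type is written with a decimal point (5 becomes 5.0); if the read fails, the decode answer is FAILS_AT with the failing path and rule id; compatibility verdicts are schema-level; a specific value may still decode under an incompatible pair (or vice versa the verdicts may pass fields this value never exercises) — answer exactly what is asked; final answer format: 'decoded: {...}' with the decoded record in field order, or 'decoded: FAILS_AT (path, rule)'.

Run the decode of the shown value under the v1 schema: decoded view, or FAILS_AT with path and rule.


decoded: {"contact": {"price": 3.75, "height": -2.5}, "city": "alpha", "label": "gamma", "archived": false, "phone": "gamma"}

each type pair in Device: writer, then reader
migrating the Device value to v1:
  contact.price := 3.75
  contact.height := -2.5
  city := "alpha"
  label := "gamma"
  archived := false (from writer verified)
  phone := "gamma"
  => decoded: {"contact": {"price": 3.75, "height": -2.5}, "city": "alpha", "label": "gamma", "archived": false, "phone": "gamma"}
diffs on Device not affecting the asked answer:
  renamed field archived to verified in record Device (alias archived declared on the renamed field) -> no rule fires on it and the decoded Device view is identical with or without it
  field price in record Money: optional changed to required -> schema-level compatibility only; this Device value's decode is unchanged


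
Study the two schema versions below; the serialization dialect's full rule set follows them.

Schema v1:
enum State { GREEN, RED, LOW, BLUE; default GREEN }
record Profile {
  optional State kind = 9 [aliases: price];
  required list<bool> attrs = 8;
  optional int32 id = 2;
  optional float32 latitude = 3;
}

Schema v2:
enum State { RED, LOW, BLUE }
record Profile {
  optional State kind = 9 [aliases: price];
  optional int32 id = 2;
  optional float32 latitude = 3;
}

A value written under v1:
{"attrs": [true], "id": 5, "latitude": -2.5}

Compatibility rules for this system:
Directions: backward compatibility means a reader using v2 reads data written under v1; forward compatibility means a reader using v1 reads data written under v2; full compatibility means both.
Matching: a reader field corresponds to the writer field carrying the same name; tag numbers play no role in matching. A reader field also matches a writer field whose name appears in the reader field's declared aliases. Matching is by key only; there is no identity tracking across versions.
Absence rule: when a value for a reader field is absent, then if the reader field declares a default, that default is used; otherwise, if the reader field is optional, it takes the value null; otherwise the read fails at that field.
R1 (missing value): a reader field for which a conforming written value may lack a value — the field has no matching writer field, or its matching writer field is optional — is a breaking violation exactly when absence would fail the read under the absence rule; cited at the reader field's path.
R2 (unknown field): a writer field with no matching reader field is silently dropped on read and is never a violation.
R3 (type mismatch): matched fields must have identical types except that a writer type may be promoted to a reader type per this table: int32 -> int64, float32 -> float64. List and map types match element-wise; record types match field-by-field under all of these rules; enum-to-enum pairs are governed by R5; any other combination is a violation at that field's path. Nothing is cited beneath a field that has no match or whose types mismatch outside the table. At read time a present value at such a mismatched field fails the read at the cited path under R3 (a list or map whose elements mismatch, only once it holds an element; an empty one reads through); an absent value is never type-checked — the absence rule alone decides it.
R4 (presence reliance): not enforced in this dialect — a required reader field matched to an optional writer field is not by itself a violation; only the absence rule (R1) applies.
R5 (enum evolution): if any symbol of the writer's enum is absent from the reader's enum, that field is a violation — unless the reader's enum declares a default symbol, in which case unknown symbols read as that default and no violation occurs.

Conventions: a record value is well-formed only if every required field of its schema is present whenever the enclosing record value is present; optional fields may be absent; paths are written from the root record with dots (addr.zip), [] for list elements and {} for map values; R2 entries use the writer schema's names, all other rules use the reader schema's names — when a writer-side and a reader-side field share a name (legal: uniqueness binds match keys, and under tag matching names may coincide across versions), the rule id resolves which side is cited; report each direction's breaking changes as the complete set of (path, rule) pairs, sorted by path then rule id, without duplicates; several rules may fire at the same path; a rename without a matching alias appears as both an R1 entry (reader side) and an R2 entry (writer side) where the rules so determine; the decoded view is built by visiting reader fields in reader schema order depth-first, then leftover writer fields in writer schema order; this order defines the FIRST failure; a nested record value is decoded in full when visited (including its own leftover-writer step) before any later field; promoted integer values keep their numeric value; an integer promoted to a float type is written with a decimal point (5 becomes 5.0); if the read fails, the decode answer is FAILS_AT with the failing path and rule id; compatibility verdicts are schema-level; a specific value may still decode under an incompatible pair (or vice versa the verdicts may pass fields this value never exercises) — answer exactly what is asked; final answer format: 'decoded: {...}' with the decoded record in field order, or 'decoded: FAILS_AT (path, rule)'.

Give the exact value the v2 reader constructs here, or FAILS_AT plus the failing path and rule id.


arrows below run writer -> reader for Profile
decode (reader v2):
  kind := null (absent, optional -> null)
  id := 5
  latitude := -2.5
  writer attrs: unknown -> dropped
  => decoded: {"kind": null, "id": 5, "latitude": -2.5}
remaining Profile differences; none change what is asked:
  enum State (field kind in record Profile): symbol GREEN removed (it was the default; the default is cleared) -> changes Profile's schema-level verdicts only — the decode of this value is the same

decoded: {"kind": null, "id": 5, "latitude": -2.5}


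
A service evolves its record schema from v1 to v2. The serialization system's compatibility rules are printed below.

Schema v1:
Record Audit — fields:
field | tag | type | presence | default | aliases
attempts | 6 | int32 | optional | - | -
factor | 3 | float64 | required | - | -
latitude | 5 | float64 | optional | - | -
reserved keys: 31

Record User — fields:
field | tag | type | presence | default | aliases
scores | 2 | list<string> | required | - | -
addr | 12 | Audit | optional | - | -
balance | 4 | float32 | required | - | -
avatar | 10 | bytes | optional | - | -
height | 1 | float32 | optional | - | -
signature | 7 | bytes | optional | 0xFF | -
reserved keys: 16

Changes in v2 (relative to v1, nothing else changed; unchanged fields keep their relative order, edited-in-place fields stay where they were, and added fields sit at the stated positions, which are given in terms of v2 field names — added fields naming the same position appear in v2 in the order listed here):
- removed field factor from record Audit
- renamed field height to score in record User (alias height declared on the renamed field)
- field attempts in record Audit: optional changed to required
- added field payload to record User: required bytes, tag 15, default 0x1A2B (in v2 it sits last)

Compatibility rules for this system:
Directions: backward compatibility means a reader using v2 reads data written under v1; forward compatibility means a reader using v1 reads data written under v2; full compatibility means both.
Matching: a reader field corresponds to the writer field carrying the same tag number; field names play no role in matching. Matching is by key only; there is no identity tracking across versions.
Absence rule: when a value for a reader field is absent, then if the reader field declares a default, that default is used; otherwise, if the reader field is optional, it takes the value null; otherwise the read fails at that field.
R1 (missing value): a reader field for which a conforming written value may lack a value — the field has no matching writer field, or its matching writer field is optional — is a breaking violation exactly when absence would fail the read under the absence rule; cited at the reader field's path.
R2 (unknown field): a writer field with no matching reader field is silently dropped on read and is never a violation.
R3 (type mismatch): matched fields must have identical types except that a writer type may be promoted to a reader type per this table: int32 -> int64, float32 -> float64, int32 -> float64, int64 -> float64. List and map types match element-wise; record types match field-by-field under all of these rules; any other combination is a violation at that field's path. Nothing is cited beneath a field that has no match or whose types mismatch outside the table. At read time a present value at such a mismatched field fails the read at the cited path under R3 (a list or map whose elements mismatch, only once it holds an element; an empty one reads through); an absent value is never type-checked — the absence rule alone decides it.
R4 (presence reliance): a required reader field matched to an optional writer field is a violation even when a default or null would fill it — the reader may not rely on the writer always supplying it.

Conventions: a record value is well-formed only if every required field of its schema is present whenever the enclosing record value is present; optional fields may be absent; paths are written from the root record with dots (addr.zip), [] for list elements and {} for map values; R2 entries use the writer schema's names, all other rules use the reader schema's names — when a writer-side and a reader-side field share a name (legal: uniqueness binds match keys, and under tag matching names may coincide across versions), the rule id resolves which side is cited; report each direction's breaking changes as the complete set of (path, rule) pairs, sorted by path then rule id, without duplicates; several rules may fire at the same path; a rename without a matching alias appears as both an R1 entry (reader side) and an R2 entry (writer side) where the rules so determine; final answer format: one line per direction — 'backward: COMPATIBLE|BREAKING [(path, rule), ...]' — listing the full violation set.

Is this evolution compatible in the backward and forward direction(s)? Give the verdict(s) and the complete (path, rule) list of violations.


backward: BREAKING [(addr.attempts, R1), (addr.attempts, R4)]; forward: BREAKING [(addr.factor, R1)]

each type pair in User: writer, then reader
backward on User — v2 reading data written by v1:
  list<string> -> list<string>, writer required: scores aligns to scores
  Audit -> Audit, writer optional: addr aligns to addr
  float32 -> float32, writer required: balance aligns to balance
  bytes -> bytes, writer optional: avatar aligns to avatar
  float32 -> float32, writer optional: score aligns to height
  bytes -> bytes, writer optional: signature aligns to signature
  payload: no writer match
  int32 -> int32, writer optional: addr.attempts aligns to addr.attempts
  float64 -> float64, writer optional: addr.latitude aligns to addr.latitude
  writer addr.factor: unknown to reader
  R1 fires at addr.attempts
  R4 fires at addr.attempts
  backward on User therefore BREAKING (2)
forward on User — v1 reading data written by v2:
  list<string> -> list<string>, writer required: scores aligns to scores
  Audit -> Audit, writer optional: addr aligns to addr
  float32 -> float32, writer required: balance aligns to balance
  bytes -> bytes, writer optional: avatar aligns to avatar
  float32 -> float32, writer optional: height aligns to score
  bytes -> bytes, writer optional: signature aligns to signature
  writer payload: unknown to reader
  int32 -> int32, writer required: addr.attempts aligns to addr.attempts
  addr.factor: no writer match
  float64 -> float64, writer optional: addr.latitude aligns to addr.latitude
  R1 fires at addr.factor
  forward on User therefore BREAKING (1)


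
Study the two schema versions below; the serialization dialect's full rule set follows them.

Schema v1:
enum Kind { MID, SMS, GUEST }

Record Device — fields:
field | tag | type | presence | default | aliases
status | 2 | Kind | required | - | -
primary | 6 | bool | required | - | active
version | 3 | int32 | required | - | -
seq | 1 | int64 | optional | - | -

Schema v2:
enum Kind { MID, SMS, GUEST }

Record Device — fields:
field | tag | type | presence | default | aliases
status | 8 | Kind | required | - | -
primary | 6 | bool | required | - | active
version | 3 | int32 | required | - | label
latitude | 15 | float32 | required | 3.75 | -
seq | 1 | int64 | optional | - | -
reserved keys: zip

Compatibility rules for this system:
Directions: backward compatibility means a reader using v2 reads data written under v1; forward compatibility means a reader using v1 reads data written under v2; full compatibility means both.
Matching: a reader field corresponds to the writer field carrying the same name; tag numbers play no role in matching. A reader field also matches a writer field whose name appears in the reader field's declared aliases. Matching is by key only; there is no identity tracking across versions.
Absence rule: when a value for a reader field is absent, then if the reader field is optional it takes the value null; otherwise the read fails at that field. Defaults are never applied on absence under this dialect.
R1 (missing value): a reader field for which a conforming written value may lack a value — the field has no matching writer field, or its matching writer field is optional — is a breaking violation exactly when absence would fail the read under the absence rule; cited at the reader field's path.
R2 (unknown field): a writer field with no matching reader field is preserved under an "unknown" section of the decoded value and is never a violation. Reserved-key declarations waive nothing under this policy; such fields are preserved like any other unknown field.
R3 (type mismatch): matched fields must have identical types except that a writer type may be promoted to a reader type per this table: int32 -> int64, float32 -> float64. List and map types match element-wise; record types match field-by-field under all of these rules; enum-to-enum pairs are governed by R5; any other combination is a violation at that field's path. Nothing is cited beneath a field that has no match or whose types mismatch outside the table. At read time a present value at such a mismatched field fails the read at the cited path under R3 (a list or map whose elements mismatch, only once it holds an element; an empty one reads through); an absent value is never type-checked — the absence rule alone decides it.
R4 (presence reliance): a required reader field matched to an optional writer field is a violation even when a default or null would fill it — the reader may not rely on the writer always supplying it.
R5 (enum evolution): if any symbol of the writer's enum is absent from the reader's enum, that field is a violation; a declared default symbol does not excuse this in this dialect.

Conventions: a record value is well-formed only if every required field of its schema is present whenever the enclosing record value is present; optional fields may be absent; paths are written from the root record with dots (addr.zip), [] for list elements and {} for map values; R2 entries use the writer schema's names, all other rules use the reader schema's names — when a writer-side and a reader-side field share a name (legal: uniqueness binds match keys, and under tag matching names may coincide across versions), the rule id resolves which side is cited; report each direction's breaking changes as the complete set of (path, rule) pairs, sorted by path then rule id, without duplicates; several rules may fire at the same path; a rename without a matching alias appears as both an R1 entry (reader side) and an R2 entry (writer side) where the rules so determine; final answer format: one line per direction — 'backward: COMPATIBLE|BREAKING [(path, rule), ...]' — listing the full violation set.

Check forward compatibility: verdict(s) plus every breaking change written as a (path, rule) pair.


the writer's type comes first in each Device pair
checking forward for Device: reader v1 against writer v2:
  status: Kind -> Kind, writer required; from status
  primary: bool -> bool, writer required; from primary
  version: int32 -> int32, writer required; from version
  seq: int64 -> int64, writer optional; from seq
  writer latitude: unknown to reader
  => no violations; forward on Device: COMPATIBLE
remaining Device differences; none change what is asked:
  added field latitude to record Device: required float32, tag 15, default 3.75 (in v2 it sits immediately before seq) -> its effect on Device is confined to the backward direction, not asked
  field status in record Device: tag 2 changed to 8 -> inert for the asked Device verdict: nothing fires

forward: COMPATIBLE []


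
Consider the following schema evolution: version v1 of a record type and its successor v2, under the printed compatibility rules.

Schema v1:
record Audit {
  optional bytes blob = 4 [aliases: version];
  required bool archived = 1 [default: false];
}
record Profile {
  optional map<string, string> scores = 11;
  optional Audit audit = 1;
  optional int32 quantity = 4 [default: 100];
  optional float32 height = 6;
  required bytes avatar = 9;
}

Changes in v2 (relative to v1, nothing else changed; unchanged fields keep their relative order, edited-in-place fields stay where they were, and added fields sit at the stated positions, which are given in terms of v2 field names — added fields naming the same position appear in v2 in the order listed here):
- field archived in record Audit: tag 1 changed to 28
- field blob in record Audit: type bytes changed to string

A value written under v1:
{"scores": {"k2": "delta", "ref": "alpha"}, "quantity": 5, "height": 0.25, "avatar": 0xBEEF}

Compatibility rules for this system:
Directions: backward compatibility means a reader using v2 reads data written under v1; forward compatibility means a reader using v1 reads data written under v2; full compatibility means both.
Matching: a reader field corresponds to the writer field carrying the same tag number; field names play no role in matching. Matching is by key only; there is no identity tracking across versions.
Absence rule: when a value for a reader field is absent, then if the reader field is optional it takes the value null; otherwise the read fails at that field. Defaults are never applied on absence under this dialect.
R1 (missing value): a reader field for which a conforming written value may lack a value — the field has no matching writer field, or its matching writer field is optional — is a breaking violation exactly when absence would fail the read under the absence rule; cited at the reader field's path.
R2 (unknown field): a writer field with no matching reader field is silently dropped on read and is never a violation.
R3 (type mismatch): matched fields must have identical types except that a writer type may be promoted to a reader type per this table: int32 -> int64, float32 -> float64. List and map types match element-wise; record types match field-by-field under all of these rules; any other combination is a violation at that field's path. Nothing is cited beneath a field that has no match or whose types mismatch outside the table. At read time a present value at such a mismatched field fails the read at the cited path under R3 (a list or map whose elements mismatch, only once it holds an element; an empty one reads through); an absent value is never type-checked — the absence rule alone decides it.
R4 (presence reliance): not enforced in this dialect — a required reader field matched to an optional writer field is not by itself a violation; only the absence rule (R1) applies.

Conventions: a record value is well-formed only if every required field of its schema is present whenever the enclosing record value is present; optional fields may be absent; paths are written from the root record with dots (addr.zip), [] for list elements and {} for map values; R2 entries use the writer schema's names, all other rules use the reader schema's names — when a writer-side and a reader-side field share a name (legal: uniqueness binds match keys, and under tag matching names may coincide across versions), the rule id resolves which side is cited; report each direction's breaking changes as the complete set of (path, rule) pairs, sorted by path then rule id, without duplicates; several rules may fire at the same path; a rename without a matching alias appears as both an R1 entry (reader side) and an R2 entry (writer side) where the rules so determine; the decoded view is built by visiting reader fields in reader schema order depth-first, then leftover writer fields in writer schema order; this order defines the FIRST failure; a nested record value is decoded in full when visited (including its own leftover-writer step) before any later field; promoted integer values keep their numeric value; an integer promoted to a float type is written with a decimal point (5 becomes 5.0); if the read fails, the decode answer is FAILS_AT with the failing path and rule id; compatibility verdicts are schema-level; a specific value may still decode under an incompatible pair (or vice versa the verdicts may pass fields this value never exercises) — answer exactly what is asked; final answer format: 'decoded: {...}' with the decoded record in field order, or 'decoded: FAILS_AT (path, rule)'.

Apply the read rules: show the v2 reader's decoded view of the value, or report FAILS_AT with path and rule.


decoded: {"scores": {"k2": "delta", "ref": "alpha"}, "audit": null, "quantity": 5, "height": 0.25, "avatar": 0xBEEF}

each type pair in Profile: writer, then reader
decode (reader v2):
  scores := {"k2": "delta", "ref": "alpha"}
  audit := null (absent, optional -> null)
  quantity := 5
  height := 0.25
  avatar := 0xBEEF
  => decoded: {"scores": {"k2": "delta", "ref": "alpha"}, "audit": null, "quantity": 5, "height": 0.25, "avatar": 0xBEEF}
the other Profile changes do not affect what is asked:
  field archived in record Audit: tag 1 changed to 28 -> shifts the Profile verdicts, not this decode
  field blob in record Audit: type bytes changed to string -> shifts the Profile verdicts, not this decode


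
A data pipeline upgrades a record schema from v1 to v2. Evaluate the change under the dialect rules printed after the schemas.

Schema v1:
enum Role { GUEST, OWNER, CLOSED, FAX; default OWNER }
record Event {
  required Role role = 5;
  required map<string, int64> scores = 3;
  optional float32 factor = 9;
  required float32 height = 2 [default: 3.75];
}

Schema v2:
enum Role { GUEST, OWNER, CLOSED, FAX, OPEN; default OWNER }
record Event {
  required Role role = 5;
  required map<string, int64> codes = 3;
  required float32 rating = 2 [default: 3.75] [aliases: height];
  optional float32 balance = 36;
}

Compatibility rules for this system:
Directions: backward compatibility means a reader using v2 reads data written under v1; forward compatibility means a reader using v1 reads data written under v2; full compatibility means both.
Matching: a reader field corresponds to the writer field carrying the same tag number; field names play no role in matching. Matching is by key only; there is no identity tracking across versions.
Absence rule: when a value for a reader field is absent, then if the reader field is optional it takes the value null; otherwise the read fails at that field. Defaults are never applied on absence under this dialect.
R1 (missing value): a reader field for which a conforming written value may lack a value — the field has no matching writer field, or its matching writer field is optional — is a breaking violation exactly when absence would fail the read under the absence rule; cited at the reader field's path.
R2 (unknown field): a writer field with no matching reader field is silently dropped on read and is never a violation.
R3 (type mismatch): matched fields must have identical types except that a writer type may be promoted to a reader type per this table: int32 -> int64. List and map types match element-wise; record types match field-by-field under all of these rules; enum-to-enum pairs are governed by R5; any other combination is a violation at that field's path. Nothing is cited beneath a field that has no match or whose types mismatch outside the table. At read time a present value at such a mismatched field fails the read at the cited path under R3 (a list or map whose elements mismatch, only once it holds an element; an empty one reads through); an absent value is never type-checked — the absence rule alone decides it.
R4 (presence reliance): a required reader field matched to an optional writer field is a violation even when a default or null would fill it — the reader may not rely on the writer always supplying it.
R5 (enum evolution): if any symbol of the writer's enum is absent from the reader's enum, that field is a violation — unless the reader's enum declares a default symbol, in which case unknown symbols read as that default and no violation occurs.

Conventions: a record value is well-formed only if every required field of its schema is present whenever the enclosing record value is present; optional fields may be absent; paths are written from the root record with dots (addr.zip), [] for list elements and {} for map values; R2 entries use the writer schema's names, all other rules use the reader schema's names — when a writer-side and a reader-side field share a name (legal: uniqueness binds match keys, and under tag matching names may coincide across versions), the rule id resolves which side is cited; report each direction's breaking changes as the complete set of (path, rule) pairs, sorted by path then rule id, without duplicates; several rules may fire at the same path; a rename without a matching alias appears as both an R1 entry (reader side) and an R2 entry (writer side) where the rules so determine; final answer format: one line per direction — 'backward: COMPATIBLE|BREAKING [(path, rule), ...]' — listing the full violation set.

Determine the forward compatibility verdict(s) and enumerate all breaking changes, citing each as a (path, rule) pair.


forward: COMPATIBLE []

the writer's type comes first in each Event pair
checking forward for Event: reader v1 against writer v2:
  role: paired with writer role (Role -> Role; writer required)
  scores: paired with writer codes (map<string, int64> -> map<string, int64>; writer required)
  factor: no writer match
  height: paired with writer rating (float32 -> float32; writer required)
  balance (writer side), unknown to reader
  nothing fires on Event: forward is COMPATIBLE
checking off the Event differences that do not matter here:
  enum Role (field role in record Event): symbol OPEN added -> inert for the asked Event verdict: nothing fires
  removed field factor from record Event -> inert for the asked Event verdict: nothing fires
  added field balance to record Event: optional float32, tag 36 (in v2 it sits last) -> inert for the asked Event verdict: nothing fires
  renamed field height to rating in record Event (alias height declared on the renamed field) -> inert for the asked Event verdict: nothing fires
  renamed field scores to codes in record Event -> inert for the asked Event verdict: nothing fires


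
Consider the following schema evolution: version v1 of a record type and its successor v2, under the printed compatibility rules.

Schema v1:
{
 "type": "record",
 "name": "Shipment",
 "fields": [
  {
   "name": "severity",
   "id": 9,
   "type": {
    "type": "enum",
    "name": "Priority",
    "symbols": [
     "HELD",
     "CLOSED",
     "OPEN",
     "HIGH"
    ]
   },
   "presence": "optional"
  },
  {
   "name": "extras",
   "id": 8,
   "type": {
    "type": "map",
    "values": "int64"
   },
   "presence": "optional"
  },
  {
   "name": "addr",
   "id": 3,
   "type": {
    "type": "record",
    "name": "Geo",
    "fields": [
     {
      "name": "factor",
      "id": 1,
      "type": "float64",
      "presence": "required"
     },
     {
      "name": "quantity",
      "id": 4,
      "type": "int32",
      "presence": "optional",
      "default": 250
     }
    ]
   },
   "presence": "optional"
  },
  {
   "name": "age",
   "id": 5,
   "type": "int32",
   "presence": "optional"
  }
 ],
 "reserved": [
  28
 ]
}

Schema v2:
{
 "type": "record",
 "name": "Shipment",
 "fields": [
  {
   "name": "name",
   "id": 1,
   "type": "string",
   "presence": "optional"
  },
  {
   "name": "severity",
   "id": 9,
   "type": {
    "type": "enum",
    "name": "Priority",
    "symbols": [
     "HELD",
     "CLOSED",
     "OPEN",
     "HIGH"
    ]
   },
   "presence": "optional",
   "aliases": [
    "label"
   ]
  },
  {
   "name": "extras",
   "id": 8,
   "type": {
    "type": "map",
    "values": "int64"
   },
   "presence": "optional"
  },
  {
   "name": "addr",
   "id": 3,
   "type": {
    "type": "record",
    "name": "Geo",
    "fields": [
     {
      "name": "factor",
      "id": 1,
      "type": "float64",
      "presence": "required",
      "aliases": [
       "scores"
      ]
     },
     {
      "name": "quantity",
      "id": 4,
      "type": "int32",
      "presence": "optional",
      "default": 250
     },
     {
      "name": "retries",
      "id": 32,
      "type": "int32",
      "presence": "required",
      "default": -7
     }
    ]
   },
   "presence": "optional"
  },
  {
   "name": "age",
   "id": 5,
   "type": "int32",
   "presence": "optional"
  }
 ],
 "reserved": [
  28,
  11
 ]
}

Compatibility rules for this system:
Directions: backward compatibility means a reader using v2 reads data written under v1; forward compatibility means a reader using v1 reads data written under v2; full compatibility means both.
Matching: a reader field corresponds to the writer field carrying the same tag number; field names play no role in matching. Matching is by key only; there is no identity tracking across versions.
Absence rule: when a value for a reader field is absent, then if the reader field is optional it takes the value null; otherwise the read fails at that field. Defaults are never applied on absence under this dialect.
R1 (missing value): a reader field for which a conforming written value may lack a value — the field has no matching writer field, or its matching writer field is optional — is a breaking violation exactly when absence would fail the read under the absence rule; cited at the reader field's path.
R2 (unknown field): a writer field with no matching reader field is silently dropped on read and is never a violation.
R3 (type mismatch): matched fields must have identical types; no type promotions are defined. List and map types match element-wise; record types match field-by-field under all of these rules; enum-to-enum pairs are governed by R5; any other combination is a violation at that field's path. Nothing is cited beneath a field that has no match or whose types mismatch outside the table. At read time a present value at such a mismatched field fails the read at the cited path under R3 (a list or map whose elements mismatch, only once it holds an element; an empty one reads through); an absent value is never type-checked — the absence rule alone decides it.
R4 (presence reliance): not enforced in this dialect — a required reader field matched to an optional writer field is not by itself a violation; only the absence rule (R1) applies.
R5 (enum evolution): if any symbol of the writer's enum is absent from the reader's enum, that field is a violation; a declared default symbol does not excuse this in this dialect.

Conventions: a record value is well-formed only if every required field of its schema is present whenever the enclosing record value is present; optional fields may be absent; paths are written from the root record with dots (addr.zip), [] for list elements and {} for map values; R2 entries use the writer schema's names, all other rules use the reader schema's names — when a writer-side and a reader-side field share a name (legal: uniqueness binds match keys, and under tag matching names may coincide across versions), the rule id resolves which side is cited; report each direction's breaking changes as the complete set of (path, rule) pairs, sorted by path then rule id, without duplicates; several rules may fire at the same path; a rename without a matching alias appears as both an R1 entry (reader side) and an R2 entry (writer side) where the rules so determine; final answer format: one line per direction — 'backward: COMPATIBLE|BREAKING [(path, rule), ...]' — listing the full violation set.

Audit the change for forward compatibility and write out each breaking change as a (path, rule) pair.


arrows below run writer -> reader for Shipment
forward for Shipment (reader v1, writer v2):
  writer optional, Priority -> Priority: reader severity maps from writer severity
  writer optional, map<string, int64> -> map<string, int64>: reader extras maps from writer extras
  writer optional, Geo -> Geo: reader addr maps from writer addr
  writer optional, int32 -> int32: reader age maps from writer age
  writer name: unknown to reader
  writer required, float64 -> float64: reader addr.factor maps from writer addr.factor
  writer optional, int32 -> int32: reader addr.quantity maps from writer addr.quantity
  writer addr.retries: unknown to reader
  => forward: COMPATIBLE
diffs on Shipment not affecting the asked answer:
  added field retries to record Geo: required int32, tag 32, default -7 (in v2 it sits last) -> fires only in the backward direction of Shipment, which is not asked here
  added field name to record Shipment: optional string, tag 1 (in v2 it sits immediately before severity) -> fires no rule on Shipment, leaving the asked answer as it is

forward: COMPATIBLE []
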